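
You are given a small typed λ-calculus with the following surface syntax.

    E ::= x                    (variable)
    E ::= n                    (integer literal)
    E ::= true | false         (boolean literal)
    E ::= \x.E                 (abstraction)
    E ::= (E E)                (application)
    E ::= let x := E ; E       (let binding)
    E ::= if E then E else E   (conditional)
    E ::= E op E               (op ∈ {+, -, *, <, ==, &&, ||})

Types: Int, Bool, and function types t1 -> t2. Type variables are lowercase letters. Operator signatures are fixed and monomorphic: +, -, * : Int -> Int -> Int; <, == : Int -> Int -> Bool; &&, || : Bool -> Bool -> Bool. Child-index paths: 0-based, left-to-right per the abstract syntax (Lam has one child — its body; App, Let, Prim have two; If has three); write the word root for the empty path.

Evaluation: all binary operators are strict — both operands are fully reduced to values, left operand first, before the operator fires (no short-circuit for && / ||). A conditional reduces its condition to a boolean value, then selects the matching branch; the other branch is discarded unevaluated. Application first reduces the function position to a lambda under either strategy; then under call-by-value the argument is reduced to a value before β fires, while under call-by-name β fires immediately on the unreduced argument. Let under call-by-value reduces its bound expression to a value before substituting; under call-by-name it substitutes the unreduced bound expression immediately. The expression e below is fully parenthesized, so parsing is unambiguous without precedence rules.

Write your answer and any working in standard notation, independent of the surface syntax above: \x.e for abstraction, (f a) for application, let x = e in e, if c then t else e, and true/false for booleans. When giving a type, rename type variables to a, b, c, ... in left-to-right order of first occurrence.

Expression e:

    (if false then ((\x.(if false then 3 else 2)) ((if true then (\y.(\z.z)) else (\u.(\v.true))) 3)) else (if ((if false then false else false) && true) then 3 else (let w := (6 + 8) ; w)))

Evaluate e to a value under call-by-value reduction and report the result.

Answer: 14

Working:
step 0: (if false then ((\x.(if false then 3 else 2)) ((if true then (\y.(\z.z)) else (\u.(\v.true))) 3)) else (if ((if false then false else false) && true) then 3 else (let w = (6 + 8) in w)))
step 1: [if@root] (if ((if false then false else false) && true) then 3 else (let w = (6 + 8) in w))
step 2: [if@0.0] (if (false && true) then 3 else (let w = (6 + 8) in w))
step 3: [delta@0] (if false then 3 else (let w = (6 + 8) in w))
step 4: [if@root] (let w = (6 + 8) in w)
step 5: [delta@0] (let w = 14 in w)
step 6: [let@root] 14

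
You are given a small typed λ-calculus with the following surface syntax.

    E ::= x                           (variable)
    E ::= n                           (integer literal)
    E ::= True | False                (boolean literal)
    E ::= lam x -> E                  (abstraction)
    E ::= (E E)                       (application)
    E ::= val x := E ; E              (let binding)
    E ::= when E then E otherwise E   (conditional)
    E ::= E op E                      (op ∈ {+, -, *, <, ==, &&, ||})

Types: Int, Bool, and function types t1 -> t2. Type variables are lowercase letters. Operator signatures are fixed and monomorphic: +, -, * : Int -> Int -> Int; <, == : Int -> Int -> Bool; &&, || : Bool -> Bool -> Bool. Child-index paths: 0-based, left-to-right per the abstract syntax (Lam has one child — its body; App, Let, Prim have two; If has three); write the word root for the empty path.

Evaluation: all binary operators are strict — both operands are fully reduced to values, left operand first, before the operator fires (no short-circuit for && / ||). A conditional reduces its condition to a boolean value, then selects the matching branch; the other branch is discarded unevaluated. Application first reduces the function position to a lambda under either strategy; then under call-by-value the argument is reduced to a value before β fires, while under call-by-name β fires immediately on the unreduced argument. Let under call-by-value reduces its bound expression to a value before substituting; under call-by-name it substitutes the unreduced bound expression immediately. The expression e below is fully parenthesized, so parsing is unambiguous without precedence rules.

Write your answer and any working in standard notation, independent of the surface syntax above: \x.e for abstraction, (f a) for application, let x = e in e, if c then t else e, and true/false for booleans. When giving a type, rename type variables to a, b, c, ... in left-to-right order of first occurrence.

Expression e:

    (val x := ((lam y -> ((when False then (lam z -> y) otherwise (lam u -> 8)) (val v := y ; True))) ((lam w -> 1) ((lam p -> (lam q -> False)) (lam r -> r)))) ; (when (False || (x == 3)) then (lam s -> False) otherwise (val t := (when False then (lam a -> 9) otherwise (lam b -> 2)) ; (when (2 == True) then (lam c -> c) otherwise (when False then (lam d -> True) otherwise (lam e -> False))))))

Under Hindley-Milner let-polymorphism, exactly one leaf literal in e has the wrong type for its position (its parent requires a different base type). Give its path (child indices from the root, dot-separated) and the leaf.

Answer: 1.2.1.0.1 : true

Working:
  unify Bool ~ Bool
y : a
\z._ : b -> a
\u._ : c -> Int
  unify b -> a ~ c -> Int
  unify b ~ c
  unify a ~ Int
y : Int
let v : Int
  unify c -> Int ~ Bool -> d
  unify c ~ Bool
  unify Int ~ d
_ _ : Int
\y._ : Int -> Int
\w._ : e -> Int
\q._ : g -> Bool
\p._ : f -> g -> Bool
r : h
\r._ : h -> h
  unify f -> g -> Bool ~ (h -> h) -> i
  unify f ~ h -> h
  unify g -> Bool ~ i
_ _ : g -> Bool
  unify e -> Int ~ (g -> Bool) -> j
  unify e ~ g -> Bool
  unify Int ~ j
_ _ : Int
  unify Int -> Int ~ Int -> k
  unify Int ~ Int
  unify Int ~ k
_ _ : Int
let x : Int
  unify Bool ~ Bool
x : Int
  unify Int ~ Int
  unify Int ~ Int
  unify Bool ~ Bool
  unify Bool ~ Bool
\s._ : l -> Bool
  unify Bool ~ Bool
\a._ : m -> Int
\b._ : n -> Int
  unify m -> Int ~ n -> Int
  unify m ~ n
  unify Int ~ Int
let t : forall. n -> Int
  unify Int ~ Int
  unify Bool ~ Int
  FAIL: mismatch Bool ~ Int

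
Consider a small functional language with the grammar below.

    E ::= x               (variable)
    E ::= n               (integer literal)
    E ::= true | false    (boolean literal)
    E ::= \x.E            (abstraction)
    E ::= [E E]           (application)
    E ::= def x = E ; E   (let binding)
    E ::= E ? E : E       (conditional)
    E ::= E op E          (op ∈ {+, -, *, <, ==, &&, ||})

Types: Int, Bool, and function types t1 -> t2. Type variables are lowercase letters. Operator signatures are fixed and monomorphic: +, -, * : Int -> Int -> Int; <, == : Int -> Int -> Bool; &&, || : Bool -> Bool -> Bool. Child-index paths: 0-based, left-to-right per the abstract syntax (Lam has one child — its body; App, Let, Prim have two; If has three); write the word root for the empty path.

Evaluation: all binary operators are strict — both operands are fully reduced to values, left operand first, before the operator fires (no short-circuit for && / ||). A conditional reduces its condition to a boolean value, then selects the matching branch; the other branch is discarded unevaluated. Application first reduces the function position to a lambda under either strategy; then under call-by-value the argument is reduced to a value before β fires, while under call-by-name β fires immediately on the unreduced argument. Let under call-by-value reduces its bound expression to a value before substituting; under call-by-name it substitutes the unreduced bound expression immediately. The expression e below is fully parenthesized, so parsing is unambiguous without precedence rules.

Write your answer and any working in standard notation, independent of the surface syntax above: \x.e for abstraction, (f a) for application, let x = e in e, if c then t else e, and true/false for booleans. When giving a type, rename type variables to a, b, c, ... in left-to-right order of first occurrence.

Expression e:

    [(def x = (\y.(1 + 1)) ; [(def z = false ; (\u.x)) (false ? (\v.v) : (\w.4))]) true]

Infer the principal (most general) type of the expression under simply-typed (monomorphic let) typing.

Trace:
  unify Int ~ Int
  unify Int ~ Int
\y._ : a -> Int
let x : a -> Int
let z : Bool
x : a -> Int
\u._ : b -> a -> Int
  unify Bool ~ Bool
v : c
\v._ : c -> c
\w._ : d -> Int
  unify c -> c ~ d -> Int
  unify c ~ d
  unify d ~ Int
  unify b -> a -> Int ~ (Int -> Int) -> e
  unify b ~ Int -> Int
  unify a -> Int ~ e
_ _ : a -> Int
  unify a -> Int ~ Bool -> f
  unify a ~ Bool
  unify Int ~ f
_ _ : Int

Answer: Int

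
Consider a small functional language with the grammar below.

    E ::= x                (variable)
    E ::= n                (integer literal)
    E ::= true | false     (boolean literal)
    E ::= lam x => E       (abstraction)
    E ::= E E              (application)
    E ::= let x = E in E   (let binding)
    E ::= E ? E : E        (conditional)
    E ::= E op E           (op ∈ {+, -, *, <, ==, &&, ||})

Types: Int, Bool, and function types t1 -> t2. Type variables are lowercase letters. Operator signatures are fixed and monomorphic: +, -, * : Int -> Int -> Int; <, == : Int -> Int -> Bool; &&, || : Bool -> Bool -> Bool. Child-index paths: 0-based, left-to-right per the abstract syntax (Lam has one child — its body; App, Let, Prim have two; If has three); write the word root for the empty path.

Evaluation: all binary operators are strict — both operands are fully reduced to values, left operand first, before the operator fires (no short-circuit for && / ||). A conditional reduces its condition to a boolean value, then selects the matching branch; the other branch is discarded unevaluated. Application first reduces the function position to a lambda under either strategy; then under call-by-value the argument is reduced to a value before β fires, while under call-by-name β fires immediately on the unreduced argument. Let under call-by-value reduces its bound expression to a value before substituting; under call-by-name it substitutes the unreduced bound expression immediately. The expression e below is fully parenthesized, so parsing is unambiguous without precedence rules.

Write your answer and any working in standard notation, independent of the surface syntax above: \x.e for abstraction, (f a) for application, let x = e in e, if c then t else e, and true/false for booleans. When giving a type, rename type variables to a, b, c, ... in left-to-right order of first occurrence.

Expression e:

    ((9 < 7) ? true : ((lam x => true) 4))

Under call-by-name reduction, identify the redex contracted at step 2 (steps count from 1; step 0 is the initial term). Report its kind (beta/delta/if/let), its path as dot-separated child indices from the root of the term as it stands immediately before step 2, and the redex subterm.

Answer: if at root : (if false then true else ((\x.true) 4))

Working:
step 0: (if (9 < 7) then true else ((\x.true) 4))
step 1: [delta@0] (if false then true else ((\x.true) 4))
step 2: [if@root] ((\x.true) 4)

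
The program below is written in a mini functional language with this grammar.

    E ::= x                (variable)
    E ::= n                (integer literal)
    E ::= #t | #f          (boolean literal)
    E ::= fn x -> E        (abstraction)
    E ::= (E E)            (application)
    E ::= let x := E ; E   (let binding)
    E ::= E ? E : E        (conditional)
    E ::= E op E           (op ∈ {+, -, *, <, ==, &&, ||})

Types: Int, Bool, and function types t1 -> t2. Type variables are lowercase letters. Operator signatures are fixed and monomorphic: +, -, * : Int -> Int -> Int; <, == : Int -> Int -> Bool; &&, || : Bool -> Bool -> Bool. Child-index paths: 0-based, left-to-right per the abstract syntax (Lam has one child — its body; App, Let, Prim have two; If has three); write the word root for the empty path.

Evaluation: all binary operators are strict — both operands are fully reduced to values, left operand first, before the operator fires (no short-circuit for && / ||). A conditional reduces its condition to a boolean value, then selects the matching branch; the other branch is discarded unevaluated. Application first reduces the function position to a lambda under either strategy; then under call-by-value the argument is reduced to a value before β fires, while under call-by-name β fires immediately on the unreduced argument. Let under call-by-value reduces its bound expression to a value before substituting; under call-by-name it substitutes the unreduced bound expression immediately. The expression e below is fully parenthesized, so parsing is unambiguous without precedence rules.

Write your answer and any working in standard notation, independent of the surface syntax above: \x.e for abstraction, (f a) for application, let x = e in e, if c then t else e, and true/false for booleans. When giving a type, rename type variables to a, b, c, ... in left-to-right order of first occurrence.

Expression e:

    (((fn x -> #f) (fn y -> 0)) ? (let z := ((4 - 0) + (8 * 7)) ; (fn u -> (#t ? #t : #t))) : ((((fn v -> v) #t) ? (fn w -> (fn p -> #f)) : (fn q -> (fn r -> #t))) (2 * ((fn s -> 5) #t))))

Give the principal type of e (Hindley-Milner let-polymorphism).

Answer: a -> Bool

Derivation:
\x._ : a -> Bool
\y._ : b -> Int
  unify a -> Bool ~ (b -> Int) -> c
  unify a ~ b -> Int
  unify Bool ~ c
_ _ : Bool
  unify Bool ~ Bool
  unify Int ~ Int
  unify Int ~ Int
  unify Int ~ Int
  unify Int ~ Int
  unify Int ~ Int
  unify Int ~ Int
let z : Int
  unify Bool ~ Bool
  unify Bool ~ Bool
\u._ : d -> Bool
v : e
\v._ : e -> e
  unify e -> e ~ Bool -> f
  unify e ~ Bool
  unify Bool ~ f
_ _ : Bool
  unify Bool ~ Bool
\p._ : h -> Bool
\w._ : g -> h -> Bool
\r._ : j -> Bool
\q._ : i -> j -> Bool
  unify g -> h -> Bool ~ i -> j -> Bool
  unify g ~ i
  unify h -> Bool ~ j -> Bool
  unify h ~ j
  unify Bool ~ Bool
  unify Int ~ Int
\s._ : k -> Int
  unify k -> Int ~ Bool -> l
  unify k ~ Bool
  unify Int ~ l
_ _ : Int
  unify Int ~ Int
  unify i -> j -> Bool ~ Int -> m
  unify i ~ Int
  unify j -> Bool ~ m
_ _ : j -> Bool
  unify d -> Bool ~ j -> Bool
  unify d ~ j
  unify Bool ~ Bool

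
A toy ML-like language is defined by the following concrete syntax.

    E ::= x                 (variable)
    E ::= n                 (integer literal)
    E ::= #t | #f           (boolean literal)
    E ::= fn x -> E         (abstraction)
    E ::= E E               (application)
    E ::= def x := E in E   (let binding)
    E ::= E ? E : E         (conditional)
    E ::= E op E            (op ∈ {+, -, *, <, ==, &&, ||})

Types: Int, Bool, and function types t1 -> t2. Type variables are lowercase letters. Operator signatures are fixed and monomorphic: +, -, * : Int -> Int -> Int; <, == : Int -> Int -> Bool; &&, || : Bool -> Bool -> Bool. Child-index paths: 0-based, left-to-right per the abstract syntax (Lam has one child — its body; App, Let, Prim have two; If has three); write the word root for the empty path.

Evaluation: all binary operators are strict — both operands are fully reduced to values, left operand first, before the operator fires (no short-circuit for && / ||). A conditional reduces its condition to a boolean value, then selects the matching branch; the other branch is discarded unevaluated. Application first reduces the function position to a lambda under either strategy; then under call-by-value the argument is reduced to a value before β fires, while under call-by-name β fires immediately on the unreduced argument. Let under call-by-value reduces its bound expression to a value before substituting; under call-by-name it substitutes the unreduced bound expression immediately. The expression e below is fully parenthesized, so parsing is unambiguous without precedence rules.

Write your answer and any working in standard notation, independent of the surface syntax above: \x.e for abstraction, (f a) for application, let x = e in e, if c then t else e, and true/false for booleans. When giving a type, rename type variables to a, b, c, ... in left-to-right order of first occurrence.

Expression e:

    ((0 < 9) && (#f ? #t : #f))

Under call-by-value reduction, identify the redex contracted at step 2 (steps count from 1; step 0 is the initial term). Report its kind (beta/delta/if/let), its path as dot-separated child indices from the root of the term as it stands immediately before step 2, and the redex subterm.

Answer: if at 1 : (if false then true else false)

Derivation:
step 0: ((0 < 9) && (if false then true else false))
step 1: [delta@0] (true && (if false then true else false))
step 2: [if@1] (true && false)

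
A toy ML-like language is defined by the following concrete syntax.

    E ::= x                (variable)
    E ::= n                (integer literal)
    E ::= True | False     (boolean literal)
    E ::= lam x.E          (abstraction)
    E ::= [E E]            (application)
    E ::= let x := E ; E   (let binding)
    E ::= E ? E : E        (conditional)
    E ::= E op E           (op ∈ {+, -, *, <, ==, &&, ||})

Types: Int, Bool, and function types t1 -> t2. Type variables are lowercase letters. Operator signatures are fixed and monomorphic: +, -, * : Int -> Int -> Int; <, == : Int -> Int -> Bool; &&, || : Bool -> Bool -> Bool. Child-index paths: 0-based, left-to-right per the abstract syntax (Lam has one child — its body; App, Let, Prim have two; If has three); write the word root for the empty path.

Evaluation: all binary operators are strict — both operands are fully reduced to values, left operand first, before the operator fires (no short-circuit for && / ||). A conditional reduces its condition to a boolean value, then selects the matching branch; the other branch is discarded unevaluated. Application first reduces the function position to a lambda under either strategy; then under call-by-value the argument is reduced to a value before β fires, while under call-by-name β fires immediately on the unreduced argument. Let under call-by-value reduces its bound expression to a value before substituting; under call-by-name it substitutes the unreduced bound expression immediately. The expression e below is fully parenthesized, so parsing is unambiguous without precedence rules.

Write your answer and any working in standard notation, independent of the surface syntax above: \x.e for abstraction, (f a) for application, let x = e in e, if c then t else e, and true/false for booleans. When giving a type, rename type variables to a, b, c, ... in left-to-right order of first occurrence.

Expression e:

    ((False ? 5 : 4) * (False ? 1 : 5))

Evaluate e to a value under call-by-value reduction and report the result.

Derivation:
step 0: ((if false then 5 else 4) * (if false then 1 else 5))
step 1: [if@0] (4 * (if false then 1 else 5))
step 2: [if@1] (4 * 5)
step 3: [delta@root] 20

Answer: 20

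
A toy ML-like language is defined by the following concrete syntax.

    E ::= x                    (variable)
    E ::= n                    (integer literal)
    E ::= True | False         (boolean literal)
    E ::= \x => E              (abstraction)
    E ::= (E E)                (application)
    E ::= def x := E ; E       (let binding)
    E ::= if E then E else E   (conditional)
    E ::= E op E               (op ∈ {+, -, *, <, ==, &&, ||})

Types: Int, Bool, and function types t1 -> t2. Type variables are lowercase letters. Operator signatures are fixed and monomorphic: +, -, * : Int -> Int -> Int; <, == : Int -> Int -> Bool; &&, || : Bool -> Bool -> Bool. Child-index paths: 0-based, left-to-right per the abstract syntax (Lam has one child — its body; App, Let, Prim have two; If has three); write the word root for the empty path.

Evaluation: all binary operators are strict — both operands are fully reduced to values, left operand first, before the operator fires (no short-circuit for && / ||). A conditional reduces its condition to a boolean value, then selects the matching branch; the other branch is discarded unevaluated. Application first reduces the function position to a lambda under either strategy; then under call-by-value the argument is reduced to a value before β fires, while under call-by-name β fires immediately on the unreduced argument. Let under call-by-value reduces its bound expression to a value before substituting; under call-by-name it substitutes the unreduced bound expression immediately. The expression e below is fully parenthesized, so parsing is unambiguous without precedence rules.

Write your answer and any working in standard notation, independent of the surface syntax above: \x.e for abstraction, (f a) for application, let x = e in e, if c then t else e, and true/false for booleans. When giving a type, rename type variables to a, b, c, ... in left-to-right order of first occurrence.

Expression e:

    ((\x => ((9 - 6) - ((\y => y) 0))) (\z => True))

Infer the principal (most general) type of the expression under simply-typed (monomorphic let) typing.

Answer: Int

Working:
  unify Int ~ Int
  unify Int ~ Int
  unify Int ~ Int
y : b
\y._ : b -> b
  unify b -> b ~ Int -> c
  unify b ~ Int
  unify Int ~ c
_ _ : Int
  unify Int ~ Int
\x._ : a -> Int
\z._ : d -> Bool
  unify a -> Int ~ (d -> Bool) -> e
  unify a ~ d -> Bool
  unify Int ~ e
_ _ : Int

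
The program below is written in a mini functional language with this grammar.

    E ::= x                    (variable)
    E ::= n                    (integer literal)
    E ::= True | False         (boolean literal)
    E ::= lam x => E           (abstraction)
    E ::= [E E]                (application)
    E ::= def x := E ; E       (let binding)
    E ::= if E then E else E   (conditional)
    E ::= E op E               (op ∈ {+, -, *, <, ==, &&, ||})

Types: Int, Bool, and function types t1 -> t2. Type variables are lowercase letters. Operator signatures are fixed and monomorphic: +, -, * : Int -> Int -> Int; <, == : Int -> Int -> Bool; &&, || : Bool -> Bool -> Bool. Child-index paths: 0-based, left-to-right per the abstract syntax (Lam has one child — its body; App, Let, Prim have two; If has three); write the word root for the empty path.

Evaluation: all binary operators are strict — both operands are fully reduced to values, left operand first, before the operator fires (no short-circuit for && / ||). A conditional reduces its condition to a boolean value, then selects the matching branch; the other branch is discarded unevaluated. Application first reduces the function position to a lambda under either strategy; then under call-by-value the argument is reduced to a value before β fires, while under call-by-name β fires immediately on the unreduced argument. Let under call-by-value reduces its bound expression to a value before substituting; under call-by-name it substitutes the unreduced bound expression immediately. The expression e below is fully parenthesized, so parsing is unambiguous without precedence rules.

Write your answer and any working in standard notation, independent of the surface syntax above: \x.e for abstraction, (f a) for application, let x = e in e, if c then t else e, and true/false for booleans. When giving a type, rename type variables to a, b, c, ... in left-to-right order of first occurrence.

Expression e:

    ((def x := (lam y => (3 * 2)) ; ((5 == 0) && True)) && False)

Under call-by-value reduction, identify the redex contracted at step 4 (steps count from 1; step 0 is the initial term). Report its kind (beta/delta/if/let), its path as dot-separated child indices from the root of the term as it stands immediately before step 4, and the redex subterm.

Working:
step 0: ((let x = (\y.(3 * 2)) in ((5 == 0) && true)) && false)
step 1: [let@0] (((5 == 0) && true) && false)
step 2: [delta@0.0] ((false && true) && false)
step 3: [delta@0] (false && false)
step 4: [delta@root] false

Answer: delta at root : (false && false)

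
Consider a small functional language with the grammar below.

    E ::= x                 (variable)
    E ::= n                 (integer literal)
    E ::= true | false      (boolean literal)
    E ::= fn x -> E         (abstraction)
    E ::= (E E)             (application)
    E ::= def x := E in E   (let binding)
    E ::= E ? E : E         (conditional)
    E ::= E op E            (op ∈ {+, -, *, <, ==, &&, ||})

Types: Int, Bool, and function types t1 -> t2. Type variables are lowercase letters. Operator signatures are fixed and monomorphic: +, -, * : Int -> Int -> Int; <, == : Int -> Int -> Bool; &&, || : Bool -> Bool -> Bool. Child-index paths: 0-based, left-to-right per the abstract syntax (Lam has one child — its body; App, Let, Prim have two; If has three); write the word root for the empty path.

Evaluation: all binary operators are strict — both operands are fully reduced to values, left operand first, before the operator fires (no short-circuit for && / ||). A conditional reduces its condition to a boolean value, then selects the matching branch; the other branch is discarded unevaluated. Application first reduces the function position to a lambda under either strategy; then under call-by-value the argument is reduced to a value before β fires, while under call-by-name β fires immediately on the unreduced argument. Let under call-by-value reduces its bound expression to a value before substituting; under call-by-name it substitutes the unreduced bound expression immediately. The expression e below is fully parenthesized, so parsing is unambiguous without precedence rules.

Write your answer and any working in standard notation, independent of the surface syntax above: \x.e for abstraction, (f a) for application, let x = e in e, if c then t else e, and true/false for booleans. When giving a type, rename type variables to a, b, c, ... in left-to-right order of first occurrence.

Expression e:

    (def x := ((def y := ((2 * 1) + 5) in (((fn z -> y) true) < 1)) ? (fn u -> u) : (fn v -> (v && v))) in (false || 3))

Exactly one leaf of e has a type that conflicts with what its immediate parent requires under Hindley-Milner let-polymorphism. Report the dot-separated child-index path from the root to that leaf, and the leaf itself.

Trace:
  unify Int ~ Int
  unify Int ~ Int
  unify Int ~ Int
  unify Int ~ Int
let y : Int
y : Int
\z._ : a -> Int
  unify a -> Int ~ Bool -> b
  unify a ~ Bool
  unify Int ~ b
_ _ : Int
  unify Int ~ Int
  unify Int ~ Int
  unify Bool ~ Bool
u : c
\u._ : c -> c
v : d
  unify d ~ Bool
v : Bool
  unify Bool ~ Bool
\v._ : Bool -> Bool
  unify c -> c ~ Bool -> Bool
  unify c ~ Bool
  unify Bool ~ Bool
let x : Bool -> Bool
  unify Bool ~ Bool
  unify Int ~ Bool
  FAIL: mismatch Int ~ Bool

Answer: 1.1 : 3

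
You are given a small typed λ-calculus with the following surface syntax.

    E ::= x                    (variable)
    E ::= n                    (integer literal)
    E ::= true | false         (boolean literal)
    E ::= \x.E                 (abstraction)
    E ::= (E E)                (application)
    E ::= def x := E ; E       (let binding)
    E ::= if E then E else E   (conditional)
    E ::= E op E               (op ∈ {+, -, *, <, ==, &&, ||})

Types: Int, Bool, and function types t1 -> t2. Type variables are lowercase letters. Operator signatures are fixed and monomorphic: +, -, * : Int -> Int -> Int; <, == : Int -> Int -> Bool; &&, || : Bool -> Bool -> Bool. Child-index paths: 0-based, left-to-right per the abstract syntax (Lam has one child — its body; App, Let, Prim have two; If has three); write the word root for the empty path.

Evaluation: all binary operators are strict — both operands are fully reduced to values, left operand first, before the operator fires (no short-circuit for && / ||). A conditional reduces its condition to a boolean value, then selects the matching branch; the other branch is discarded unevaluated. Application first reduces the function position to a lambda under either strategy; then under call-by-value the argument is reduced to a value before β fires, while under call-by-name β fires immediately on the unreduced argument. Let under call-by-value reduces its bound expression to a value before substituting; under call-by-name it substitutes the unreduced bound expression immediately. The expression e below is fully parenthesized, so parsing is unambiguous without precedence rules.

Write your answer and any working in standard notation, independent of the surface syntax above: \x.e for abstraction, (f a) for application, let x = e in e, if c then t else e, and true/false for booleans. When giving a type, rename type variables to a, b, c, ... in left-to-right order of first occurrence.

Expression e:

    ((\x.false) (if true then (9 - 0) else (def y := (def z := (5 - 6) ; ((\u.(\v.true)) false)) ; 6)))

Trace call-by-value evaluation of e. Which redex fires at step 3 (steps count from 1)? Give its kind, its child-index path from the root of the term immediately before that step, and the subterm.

Trace:
step 0: ((\x.false) (if true then (9 - 0) else (let y = (let z = (5 - 6) in ((\u.(\v.true)) false)) in 6)))
step 1: [if@1] ((\x.false) (9 - 0))
step 2: [delta@1] ((\x.false) 9)
step 3: [beta@root] false

Answer: beta at root : ((\x.false) 9)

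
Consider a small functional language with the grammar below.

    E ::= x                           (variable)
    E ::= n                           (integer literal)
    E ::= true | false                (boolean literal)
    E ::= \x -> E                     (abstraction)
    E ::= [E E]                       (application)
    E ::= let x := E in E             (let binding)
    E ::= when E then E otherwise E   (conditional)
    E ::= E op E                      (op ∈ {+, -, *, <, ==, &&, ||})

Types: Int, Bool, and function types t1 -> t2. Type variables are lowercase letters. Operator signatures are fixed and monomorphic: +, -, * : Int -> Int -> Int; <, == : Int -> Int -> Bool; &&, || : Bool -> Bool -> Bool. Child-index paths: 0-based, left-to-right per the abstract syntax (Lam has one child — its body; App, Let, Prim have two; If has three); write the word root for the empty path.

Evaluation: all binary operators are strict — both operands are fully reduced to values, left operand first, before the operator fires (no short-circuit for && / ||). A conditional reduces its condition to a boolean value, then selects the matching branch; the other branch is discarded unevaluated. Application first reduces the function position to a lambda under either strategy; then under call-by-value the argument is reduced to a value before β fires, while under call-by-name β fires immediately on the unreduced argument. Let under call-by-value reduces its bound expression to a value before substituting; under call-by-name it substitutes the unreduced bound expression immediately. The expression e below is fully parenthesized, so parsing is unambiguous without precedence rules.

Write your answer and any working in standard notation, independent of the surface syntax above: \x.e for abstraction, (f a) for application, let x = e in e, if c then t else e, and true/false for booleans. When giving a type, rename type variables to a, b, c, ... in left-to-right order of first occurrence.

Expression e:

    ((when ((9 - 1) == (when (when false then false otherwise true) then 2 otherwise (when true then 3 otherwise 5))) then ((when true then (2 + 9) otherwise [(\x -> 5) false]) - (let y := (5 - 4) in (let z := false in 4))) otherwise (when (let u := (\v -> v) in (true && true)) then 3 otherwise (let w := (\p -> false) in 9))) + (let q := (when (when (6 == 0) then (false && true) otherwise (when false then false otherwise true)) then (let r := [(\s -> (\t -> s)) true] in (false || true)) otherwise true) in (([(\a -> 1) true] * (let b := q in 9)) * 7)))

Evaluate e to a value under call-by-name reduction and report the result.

Answer: 66

Derivation:
step 0: ((if ((9 - 1) == (if (if false then false else true) then 2 else (if true then 3 else 5))) then ((if true then (2 + 9) else ((\x.5) false)) - (let y = (5 - 4) in (let z = false in 4))) else (if (let u = (\v.v) in (true && true)) then 3 else (let w = (\p.false) in 9))) + (let q = (if (if (6 == 0) then (false && true) else (if false then false else true)) then (let r = ((\s.(\t.s)) true) in (false || true)) else true) in ((((\a.1) true) * (let b = q in 9)) * 7)))
step 1: [delta@0.0.0] ((if (8 == (if (if false then false else true) then 2 else (if true then 3 else 5))) then ((if true then (2 + 9) else ((\x.5) false)) - (let y = (5 - 4) in (let z = false in 4))) else (if (let u = (\v.v) in (true && true)) then 3 else (let w = (\p.false) in 9))) + (let q = (if (if (6 == 0) then (false && true) else (if false then false else true)) then (let r = ((\s.(\t.s)) true) in (false || true)) else true) in ((((\a.1) true) * (let b = q in 9)) * 7)))
step 2: [if@0.0.1.0] ((if (8 == (if true then 2 else (if true then 3 else 5))) then ((if true then (2 + 9) else ((\x.5) false)) - (let y = (5 - 4) in (let z = false in 4))) else (if (let u = (\v.v) in (true && true)) then 3 else (let w = (\p.false) in 9))) + (let q = (if (if (6 == 0) then (false && true) else (if false then false else true)) then (let r = ((\s.(\t.s)) true) in (false || true)) else true) in ((((\a.1) true) * (let b = q in 9)) * 7)))
step 3: [if@0.0.1] ((if (8 == 2) then ((if true then (2 + 9) else ((\x.5) false)) - (let y = (5 - 4) in (let z = false in 4))) else (if (let u = (\v.v) in (true && true)) then 3 else (let w = (\p.false) in 9))) + (let q = (if (if (6 == 0) then (false && true) else (if false then false else true)) then (let r = ((\s.(\t.s)) true) in (false || true)) else true) in ((((\a.1) true) * (let b = q in 9)) * 7)))
step 4: [delta@0.0] ((if false then ((if true then (2 + 9) else ((\x.5) false)) - (let y = (5 - 4) in (let z = false in 4))) else (if (let u = (\v.v) in (true && true)) then 3 else (let w = (\p.false) in 9))) + (let q = (if (if (6 == 0) then (false && true) else (if false then false else true)) then (let r = ((\s.(\t.s)) true) in (false || true)) else true) in ((((\a.1) true) * (let b = q in 9)) * 7)))
step 5: [if@0] ((if (let u = (\v.v) in (true && true)) then 3 else (let w = (\p.false) in 9)) + (let q = (if (if (6 == 0) then (false && true) else (if false then false else true)) then (let r = ((\s.(\t.s)) true) in (false || true)) else true) in ((((\a.1) true) * (let b = q in 9)) * 7)))
step 6: [let@0.0] ((if (true && true) then 3 else (let w = (\p.false) in 9)) + (let q = (if (if (6 == 0) then (false && true) else (if false then false else true)) then (let r = ((\s.(\t.s)) true) in (false || true)) else true) in ((((\a.1) true) * (let b = q in 9)) * 7)))
step 7: [delta@0.0] ((if true then 3 else (let w = (\p.false) in 9)) + (let q = (if (if (6 == 0) then (false && true) else (if false then false else true)) then (let r = ((\s.(\t.s)) true) in (false || true)) else true) in ((((\a.1) true) * (let b = q in 9)) * 7)))
step 8: [if@0] (3 + (let q = (if (if (6 == 0) then (false && true) else (if false then false else true)) then (let r = ((\s.(\t.s)) true) in (false || true)) else true) in ((((\a.1) true) * (let b = q in 9)) * 7)))
step 9: [let@1] (3 + ((((\a.1) true) * (let b = (if (if (6 == 0) then (false && true) else (if false then false else true)) then (let r = ((\s.(\t.s)) true) in (false || true)) else true) in 9)) * 7))
step 10: [beta@1.0.0] (3 + ((1 * (let b = (if (if (6 == 0) then (false && true) else (if false then false else true)) then (let r = ((\s.(\t.s)) true) in (false || true)) else true) in 9)) * 7))
step 11: [let@1.0.1] (3 + ((1 * 9) * 7))
step 12: [delta@1.0] (3 + (9 * 7))
step 13: [delta@1] (3 + 63)
step 14: [delta@root] 66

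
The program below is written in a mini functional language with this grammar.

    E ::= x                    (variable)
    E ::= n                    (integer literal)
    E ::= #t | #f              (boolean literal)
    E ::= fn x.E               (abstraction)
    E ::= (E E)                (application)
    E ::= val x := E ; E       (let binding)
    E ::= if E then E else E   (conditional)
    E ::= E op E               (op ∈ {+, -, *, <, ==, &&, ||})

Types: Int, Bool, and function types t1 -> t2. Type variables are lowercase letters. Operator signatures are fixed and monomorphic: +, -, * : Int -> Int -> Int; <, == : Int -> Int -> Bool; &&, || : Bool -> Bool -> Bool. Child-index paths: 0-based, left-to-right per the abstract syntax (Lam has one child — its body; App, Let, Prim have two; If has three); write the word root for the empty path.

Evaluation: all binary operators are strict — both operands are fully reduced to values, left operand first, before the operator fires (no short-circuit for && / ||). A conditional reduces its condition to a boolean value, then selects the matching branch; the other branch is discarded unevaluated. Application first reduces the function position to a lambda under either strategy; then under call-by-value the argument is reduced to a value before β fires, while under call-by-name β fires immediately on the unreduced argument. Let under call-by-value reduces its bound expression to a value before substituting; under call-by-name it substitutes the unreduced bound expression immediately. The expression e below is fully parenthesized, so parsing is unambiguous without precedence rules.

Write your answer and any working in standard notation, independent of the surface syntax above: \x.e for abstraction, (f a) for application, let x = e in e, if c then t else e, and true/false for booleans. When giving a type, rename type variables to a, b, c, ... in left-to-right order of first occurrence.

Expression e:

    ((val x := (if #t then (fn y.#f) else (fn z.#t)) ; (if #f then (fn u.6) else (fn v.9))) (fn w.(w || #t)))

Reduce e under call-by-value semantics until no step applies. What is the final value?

Answer: 9

Trace:
step 0: ((let x = (if true then (\y.false) else (\z.true)) in (if false then (\u.6) else (\v.9))) (\w.(w || true)))
step 1: [if@0.0] ((let x = (\y.false) in (if false then (\u.6) else (\v.9))) (\w.(w || true)))
step 2: [let@0] ((if false then (\u.6) else (\v.9)) (\w.(w || true)))
step 3: [if@0] ((\v.9) (\w.(w || true)))
step 4: [beta@root] 9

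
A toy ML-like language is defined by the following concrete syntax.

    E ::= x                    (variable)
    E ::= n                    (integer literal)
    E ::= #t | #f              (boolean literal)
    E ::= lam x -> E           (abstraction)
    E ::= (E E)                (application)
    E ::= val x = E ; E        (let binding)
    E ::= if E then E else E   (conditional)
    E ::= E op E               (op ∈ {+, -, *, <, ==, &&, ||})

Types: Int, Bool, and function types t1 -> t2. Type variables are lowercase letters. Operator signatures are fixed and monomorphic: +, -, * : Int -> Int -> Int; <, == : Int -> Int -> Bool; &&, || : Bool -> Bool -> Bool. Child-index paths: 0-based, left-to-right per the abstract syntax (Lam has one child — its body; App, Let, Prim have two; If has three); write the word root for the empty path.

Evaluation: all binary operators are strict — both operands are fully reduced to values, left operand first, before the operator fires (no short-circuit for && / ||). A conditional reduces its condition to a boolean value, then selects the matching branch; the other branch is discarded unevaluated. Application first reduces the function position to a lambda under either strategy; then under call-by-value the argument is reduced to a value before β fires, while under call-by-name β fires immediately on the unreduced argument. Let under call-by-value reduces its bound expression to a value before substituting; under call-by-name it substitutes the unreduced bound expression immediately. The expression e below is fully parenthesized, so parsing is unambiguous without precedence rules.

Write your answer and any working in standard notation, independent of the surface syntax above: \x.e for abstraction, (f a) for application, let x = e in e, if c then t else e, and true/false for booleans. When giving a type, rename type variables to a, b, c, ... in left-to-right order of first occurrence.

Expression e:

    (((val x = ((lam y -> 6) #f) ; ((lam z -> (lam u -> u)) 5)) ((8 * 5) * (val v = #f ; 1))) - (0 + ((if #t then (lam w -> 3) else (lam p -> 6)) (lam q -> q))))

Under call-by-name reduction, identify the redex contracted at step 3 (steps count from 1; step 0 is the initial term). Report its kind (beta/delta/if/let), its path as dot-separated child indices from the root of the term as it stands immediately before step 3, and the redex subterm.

Answer: beta at 0 : ((\u.u) ((8 * 5) * (let v = false in 1)))

Derivation:
step 0: (((let x = ((\y.6) false) in ((\z.(\u.u)) 5)) ((8 * 5) * (let v = false in 1))) - (0 + ((if true then (\w.3) else (\p.6)) (\q.q))))
step 1: [let@0.0] ((((\z.(\u.u)) 5) ((8 * 5) * (let v = false in 1))) - (0 + ((if true then (\w.3) else (\p.6)) (\q.q))))
step 2: [beta@0.0] (((\u.u) ((8 * 5) * (let v = false in 1))) - (0 + ((if true then (\w.3) else (\p.6)) (\q.q))))
step 3: [beta@0] (((8 * 5) * (let v = false in 1)) - (0 + ((if true then (\w.3) else (\p.6)) (\q.q))))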